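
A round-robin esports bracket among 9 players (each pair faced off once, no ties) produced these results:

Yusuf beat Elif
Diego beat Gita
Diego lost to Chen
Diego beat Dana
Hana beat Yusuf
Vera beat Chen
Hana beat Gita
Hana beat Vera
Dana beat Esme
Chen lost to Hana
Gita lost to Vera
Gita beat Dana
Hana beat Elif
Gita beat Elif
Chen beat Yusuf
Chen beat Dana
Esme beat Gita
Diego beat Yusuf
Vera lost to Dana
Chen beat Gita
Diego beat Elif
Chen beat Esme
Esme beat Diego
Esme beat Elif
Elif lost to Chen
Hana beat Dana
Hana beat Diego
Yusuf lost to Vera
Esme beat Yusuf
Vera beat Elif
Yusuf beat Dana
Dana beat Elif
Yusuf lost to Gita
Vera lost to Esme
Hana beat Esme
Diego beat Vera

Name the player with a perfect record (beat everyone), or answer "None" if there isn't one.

Hana

Hana has 8 wins out of 8 opponents — a perfect record.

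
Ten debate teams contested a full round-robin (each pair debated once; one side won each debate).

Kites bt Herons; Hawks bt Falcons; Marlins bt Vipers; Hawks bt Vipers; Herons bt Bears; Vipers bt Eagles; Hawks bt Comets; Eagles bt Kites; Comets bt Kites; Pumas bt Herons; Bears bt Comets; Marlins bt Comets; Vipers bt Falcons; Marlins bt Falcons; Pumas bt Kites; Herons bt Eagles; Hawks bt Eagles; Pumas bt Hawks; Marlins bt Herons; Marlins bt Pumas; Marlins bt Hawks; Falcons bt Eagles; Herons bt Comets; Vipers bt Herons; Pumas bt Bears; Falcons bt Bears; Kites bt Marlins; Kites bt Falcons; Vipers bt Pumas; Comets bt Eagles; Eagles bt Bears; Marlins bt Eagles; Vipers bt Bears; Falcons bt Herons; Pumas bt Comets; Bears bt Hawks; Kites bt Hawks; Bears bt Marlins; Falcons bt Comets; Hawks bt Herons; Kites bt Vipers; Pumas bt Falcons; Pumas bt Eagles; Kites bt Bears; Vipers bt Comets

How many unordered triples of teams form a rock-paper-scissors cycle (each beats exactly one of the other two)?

Win totals: Eagles 2, Vipers 6, Herons 3, Comets 2, Hawks 5, Bears 3, Marlins 7, Pumas 7, Falcons 4, Kites 6.
A team with w wins dominates both others in C(w,2) triples; summing gives 1 + 15 + 3 + 1 + 10 + 3 + 21 + 21 + 6 + 15 = 96 transitive triples.
Total triples C(10,3) = 120, so cyclic triples = 120 − 96 = 24.

24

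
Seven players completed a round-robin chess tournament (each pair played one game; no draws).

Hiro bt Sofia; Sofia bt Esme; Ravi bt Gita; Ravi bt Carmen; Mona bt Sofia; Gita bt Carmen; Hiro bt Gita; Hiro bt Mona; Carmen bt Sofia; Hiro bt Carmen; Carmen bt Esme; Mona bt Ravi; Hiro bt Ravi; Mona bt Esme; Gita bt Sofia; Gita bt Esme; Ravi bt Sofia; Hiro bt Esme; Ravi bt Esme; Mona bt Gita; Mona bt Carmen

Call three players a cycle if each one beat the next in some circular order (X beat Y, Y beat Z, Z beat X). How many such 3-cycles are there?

Win totals: Hiro 6, Mona 5, Ravi 4, Sofia 1, Gita 3, Esme 0, Carmen 2.
A player with w wins dominates both others in C(w,2) triples; summing gives 15 + 10 + 6 + 0 + 3 + 0 + 1 = 35 transitive triples.
Total triples C(7,3) = 35, so cyclic triples = 35 − 35 = 0.

0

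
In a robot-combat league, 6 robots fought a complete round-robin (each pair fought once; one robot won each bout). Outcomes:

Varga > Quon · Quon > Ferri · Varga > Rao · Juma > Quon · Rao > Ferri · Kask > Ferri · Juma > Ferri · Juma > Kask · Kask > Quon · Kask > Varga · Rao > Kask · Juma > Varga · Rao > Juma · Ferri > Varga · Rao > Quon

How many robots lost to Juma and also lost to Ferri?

1

Juma beat: Varga, Ferri, Kask, Quon.
Ferri beat: Varga.
Both beat: Varga — 1.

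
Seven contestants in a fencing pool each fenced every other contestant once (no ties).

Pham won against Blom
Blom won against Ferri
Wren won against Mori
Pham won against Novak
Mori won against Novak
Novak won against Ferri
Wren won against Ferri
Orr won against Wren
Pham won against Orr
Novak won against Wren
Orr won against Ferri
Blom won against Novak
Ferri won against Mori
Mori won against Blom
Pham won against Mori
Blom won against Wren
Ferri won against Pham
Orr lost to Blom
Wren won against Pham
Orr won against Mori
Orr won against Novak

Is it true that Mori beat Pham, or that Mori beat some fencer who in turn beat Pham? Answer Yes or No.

No

Mori did not beat Pham directly.
Mori beat Novak, Blom, but each of them lost to Pham. No two-step path.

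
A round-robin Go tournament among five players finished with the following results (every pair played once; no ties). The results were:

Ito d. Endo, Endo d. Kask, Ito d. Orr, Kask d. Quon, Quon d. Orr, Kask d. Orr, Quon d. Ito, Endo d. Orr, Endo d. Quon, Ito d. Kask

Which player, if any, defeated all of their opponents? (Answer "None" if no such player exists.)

None

Highest win total is Ito with 3 (out of 4 possible).
Ito lost to Quon, so no player went undefeated.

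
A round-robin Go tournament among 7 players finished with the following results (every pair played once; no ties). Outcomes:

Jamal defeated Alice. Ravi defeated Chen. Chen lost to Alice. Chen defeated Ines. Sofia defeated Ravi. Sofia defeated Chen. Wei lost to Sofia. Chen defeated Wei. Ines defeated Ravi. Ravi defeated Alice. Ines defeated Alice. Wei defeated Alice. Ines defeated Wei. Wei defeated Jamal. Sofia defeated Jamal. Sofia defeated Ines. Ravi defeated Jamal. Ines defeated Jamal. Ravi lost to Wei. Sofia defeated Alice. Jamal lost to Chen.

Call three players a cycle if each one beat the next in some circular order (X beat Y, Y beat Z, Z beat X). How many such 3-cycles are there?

5

Win totals: Ravi 3, Jamal 1, Alice 1, Wei 3, Chen 3, Sofia 6, Ines 4.
A player with w wins dominates both others in C(w,2) triples; summing gives 3 + 0 + 0 + 3 + 3 + 15 + 6 = 30 transitive triples.
Total triples C(7,3) = 35, so cyclic triples = 35 − 30 = 5.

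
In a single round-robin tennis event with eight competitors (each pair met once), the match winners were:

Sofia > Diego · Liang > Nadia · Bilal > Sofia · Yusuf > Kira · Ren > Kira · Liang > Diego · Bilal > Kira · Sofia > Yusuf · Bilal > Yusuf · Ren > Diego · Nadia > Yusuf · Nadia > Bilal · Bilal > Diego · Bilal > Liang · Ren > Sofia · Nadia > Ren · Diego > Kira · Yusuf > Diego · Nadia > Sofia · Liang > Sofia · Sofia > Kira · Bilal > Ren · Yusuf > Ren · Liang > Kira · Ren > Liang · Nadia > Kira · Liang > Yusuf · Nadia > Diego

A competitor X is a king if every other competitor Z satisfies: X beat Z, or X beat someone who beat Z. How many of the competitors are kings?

Ren cannot reach Bilal in two steps.
Sofia cannot reach Liang, Bilal, Nadia in two steps.
Kira cannot reach Ren, Sofia, Liang, Yusuf, Diego, Bilal, Nadia in two steps.
Liang reaches everyone (king).
Yusuf cannot reach Bilal, Nadia in two steps.
Diego cannot reach Ren, Sofia, Liang, Yusuf, Bilal, Nadia in two steps.
Bilal reaches everyone (king).
Nadia reaches everyone (king).
Kings: Liang, Bilal, Nadia — 3.

3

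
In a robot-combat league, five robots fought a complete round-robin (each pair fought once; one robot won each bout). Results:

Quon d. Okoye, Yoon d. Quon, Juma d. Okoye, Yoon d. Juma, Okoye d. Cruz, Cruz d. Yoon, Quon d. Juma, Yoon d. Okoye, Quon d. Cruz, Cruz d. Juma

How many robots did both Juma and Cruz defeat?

Juma beat: Okoye.
Cruz beat: Yoon, Juma.
No one was beaten by both.

0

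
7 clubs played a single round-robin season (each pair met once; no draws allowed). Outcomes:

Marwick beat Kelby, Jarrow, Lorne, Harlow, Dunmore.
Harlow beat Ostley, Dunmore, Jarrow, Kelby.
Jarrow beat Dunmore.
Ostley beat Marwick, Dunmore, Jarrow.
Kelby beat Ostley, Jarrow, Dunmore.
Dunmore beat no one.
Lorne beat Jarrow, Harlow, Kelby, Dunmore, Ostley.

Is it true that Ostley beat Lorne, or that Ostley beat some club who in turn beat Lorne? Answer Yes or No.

Yes

Ostley did not beat Lorne directly.
Ostley beat Dunmore, Marwick, Jarrow. Of those, Marwick beat Lorne.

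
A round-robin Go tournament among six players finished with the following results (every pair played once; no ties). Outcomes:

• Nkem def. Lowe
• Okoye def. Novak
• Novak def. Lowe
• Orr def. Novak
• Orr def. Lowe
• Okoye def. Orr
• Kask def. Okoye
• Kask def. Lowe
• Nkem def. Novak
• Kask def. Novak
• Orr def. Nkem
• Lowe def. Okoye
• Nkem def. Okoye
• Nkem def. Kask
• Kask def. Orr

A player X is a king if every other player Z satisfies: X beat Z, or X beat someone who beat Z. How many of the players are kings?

Lowe cannot reach Kask, Nkem in two steps.
Okoye cannot reach Kask in two steps.
Kask reaches everyone (king).
Nkem reaches everyone (king).
Novak cannot reach Kask, Nkem, Orr in two steps.
Orr reaches everyone (king).
Kings: Kask, Nkem, Orr — 3.

3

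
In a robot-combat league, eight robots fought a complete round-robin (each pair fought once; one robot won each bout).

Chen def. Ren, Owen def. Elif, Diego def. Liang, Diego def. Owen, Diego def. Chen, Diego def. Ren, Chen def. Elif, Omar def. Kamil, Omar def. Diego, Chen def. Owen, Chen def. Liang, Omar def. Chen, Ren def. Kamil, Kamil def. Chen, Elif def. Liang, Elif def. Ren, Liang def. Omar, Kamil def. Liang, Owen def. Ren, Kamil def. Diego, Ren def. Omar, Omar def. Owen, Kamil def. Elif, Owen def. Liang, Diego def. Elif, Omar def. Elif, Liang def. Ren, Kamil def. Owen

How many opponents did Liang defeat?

Liang's results: beat Omar, Ren; lost to Kamil, Elif, Diego, Chen, Owen.
That is 2 wins.

2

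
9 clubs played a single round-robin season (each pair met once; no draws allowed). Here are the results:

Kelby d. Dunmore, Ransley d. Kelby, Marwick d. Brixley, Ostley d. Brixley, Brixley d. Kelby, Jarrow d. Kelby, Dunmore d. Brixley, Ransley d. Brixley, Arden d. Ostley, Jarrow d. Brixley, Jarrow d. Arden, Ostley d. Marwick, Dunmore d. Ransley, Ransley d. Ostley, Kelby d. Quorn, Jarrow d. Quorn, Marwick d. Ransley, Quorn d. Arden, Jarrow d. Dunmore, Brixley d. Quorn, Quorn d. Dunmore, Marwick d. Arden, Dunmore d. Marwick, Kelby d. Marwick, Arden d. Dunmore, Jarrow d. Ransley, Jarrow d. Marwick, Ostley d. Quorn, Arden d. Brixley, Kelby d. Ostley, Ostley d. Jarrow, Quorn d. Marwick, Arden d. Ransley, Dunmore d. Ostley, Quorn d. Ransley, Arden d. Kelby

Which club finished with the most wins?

Jarrow

Win totals: Arden 5, Kelby 4, Ostley 4, Ransley 3, Jarrow 7, Brixley 2, Dunmore 4, Quorn 4, Marwick 3.
Jarrow leads with 7 wins (next highest: 5).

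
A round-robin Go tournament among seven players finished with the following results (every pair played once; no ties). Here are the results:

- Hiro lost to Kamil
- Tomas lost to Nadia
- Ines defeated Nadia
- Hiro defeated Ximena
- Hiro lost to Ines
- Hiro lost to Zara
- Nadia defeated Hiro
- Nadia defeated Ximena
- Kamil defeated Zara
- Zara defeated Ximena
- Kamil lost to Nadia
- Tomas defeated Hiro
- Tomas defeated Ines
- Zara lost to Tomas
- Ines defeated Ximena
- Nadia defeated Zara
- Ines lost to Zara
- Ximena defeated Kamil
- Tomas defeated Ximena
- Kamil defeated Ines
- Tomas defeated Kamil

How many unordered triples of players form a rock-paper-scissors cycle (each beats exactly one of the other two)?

Win totals: Kamil 3, Tomas 5, Nadia 5, Ines 3, Hiro 1, Ximena 1, Zara 3.
A player with w wins dominates both others in C(w,2) triples; summing gives 3 + 10 + 10 + 3 + 0 + 0 + 3 = 29 transitive triples.
Total triples C(7,3) = 35, so cyclic triples = 35 − 29 = 6.

6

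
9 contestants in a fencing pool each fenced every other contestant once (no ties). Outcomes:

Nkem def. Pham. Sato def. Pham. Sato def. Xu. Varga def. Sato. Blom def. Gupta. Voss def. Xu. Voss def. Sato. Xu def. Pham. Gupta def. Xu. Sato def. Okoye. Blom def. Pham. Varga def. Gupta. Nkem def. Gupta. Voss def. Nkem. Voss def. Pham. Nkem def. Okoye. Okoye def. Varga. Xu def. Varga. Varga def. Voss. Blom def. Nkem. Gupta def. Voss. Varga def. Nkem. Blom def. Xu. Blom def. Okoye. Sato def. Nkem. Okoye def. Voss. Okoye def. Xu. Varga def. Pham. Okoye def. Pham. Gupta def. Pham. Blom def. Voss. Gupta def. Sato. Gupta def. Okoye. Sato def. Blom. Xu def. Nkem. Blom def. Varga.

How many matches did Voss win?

Voss' results: beat Pham, Nkem, Sato, Xu; lost to Okoye, Varga, Gupta, Blom.
That is 4 wins.

4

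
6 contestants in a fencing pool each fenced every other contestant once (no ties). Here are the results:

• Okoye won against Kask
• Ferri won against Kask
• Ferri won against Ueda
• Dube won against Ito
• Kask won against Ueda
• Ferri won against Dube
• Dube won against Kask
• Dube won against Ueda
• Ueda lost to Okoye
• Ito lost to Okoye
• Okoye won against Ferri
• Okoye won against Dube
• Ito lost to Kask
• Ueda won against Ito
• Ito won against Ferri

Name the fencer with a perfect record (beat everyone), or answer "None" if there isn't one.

Okoye

Okoye has 5 wins out of 5 opponents — a perfect record.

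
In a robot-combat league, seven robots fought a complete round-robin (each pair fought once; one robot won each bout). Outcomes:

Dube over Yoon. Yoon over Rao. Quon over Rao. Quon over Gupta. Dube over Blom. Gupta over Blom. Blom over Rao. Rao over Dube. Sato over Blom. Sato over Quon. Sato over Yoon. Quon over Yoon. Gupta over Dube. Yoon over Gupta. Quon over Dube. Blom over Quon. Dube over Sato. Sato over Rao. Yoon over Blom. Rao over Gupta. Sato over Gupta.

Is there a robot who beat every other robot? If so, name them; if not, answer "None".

None

Highest win total is Sato with 5 (out of 6 possible).
Sato lost to Dube, so no robot went undefeated.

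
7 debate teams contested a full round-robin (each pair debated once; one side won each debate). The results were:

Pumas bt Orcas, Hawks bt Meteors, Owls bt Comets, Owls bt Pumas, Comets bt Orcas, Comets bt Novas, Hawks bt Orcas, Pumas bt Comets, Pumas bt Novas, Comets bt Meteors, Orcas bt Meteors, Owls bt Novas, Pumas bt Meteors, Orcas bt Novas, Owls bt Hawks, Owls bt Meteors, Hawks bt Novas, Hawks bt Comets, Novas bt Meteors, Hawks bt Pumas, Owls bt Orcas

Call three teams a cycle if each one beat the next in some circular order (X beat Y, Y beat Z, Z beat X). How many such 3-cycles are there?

Win totals: Meteors 0, Orcas 2, Hawks 5, Comets 3, Owls 6, Pumas 4, Novas 1.
A team with w wins dominates both others in C(w,2) triples; summing gives 0 + 1 + 10 + 3 + 15 + 6 + 0 = 35 transitive triples.
Total triples C(7,3) = 35, so cyclic triples = 35 − 35 = 0.

0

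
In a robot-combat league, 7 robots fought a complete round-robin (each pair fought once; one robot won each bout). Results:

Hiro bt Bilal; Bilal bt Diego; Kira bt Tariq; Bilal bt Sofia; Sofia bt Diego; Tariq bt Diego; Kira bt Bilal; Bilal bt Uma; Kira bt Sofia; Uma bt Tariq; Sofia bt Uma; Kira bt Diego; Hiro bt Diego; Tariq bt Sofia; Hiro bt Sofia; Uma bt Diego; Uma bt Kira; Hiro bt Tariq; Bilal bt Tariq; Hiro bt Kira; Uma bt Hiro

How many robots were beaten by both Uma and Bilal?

2

Uma beat: Kira, Hiro, Tariq, Diego.
Bilal beat: Sofia, Tariq, Uma, Diego.
Both beat: Tariq, Diego — 2.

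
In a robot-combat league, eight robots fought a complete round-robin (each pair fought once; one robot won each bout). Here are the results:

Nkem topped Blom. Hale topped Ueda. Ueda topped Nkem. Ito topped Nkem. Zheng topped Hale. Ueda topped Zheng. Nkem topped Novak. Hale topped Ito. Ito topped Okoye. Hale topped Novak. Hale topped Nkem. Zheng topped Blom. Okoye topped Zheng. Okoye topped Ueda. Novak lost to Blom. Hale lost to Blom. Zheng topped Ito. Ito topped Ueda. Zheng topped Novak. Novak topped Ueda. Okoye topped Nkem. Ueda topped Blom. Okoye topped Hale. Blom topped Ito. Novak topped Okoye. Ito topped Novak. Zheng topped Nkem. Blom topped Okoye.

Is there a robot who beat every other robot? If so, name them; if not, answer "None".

Highest win total is Zheng with 5 (out of 7 possible).
Zheng lost to Ueda, Okoye, so no robot went undefeated.

None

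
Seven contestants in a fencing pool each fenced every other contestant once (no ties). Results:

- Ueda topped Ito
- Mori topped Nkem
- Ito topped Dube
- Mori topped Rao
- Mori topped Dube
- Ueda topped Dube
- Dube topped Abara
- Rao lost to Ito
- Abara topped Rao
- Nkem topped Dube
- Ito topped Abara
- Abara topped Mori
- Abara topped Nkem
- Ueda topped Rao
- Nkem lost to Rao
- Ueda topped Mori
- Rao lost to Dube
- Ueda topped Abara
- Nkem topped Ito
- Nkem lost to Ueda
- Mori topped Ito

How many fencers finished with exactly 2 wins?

2

Win totals: Abara 3, Dube 2, Mori 4, Ueda 6, Ito 3, Nkem 2, Rao 1.
Exactly 2: Dube, Nkem — 2 fencers.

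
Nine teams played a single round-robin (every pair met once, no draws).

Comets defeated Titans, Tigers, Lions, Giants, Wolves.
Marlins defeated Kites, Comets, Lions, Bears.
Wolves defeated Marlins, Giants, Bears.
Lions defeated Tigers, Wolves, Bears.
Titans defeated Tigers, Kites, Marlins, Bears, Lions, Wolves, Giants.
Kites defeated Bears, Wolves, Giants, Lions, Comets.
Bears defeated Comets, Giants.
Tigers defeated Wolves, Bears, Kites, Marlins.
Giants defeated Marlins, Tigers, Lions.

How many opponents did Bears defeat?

Bears' results: beat Comets, Giants; lost to Marlins, Kites, Titans, Tigers, Wolves, Lions.
That is 2 wins.

2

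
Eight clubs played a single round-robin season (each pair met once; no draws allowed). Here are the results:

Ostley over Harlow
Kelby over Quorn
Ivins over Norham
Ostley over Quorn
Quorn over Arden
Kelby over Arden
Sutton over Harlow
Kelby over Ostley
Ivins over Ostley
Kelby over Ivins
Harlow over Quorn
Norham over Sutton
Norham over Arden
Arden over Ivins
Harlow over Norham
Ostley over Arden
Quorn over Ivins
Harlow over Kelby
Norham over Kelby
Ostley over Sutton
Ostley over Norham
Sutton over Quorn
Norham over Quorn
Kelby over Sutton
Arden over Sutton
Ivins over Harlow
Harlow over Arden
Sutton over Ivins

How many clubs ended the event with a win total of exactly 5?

2

Win totals: Sutton 3, Kelby 5, Quorn 2, Ivins 3, Norham 4, Harlow 4, Ostley 5, Arden 2.
Exactly 5: Kelby, Ostley — 2 clubs.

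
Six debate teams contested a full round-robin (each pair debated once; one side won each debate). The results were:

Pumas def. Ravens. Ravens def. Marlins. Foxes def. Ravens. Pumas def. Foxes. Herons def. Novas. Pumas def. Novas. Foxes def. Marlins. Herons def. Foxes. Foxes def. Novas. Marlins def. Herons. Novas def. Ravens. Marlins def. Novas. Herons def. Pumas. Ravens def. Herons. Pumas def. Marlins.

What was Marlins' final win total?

2

Marlins' results: beat Novas, Herons; lost to Foxes, Pumas, Ravens.
That is 2 wins.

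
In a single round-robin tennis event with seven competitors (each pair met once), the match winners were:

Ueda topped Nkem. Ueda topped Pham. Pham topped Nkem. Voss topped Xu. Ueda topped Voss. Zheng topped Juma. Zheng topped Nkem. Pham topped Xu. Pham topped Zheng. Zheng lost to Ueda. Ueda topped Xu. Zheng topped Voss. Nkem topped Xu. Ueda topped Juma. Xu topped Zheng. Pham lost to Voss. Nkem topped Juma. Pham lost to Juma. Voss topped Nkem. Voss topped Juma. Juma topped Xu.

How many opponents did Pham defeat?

Pham's results: beat Xu, Zheng, Nkem; lost to Voss, Ueda, Juma.
That is 3 wins.

3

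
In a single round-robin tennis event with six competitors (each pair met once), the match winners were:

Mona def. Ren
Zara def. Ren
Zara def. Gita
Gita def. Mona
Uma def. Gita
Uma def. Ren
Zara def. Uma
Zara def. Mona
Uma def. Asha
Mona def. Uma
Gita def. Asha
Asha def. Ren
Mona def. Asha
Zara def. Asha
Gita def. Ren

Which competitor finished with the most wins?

Zara

Win totals: Mona 3, Zara 5, Gita 3, Ren 0, Uma 3, Asha 1.
Zara leads with 5 wins (next highest: 3).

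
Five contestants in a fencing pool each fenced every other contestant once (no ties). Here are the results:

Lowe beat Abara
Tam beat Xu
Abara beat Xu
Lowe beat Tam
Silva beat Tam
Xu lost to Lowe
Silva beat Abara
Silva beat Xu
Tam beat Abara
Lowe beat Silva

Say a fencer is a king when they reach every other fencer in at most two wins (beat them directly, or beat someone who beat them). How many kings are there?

1

Xu cannot reach Tam, Lowe, Silva, Abara in two steps.
Tam cannot reach Lowe, Silva in two steps.
Lowe reaches everyone (king).
Silva cannot reach Lowe in two steps.
Abara cannot reach Tam, Lowe, Silva in two steps.
Kings: Lowe — 1.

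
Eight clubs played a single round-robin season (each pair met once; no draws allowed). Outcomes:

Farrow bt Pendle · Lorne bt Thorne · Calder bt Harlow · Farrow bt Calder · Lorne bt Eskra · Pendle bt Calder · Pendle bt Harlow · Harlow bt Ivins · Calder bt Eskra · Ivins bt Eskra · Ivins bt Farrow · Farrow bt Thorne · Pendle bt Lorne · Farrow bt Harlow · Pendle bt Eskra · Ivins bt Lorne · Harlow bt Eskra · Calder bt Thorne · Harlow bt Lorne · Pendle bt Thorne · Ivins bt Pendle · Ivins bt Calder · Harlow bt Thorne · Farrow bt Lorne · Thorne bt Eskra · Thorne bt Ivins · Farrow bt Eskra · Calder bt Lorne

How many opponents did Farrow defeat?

Farrow's results: beat Eskra, Lorne, Thorne, Pendle, Harlow, Calder; lost to Ivins.
That is 6 wins.

6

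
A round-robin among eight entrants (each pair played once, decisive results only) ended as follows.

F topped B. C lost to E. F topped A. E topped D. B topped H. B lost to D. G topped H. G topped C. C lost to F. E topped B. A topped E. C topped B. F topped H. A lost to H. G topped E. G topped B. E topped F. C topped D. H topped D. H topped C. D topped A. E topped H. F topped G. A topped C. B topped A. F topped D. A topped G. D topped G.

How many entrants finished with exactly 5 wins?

Win totals: A 3, B 2, C 2, D 3, E 5, F 6, G 4, H 3.
Exactly 5: E — 1 entrant.

1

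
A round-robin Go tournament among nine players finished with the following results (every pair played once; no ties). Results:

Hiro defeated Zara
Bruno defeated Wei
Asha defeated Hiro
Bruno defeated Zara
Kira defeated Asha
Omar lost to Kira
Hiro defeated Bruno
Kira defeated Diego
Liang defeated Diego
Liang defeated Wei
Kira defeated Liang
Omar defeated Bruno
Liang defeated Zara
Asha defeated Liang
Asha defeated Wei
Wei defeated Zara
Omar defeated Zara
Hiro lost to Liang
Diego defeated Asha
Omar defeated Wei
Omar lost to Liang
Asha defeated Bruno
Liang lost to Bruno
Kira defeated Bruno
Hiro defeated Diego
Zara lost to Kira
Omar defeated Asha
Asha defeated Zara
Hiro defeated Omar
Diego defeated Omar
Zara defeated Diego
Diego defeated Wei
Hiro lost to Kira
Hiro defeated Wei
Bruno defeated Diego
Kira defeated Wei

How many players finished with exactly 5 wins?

Win totals: Zara 1, Omar 4, Wei 1, Kira 8, Asha 5, Diego 3, Bruno 4, Liang 5, Hiro 5.
Exactly 5: Asha, Liang, Hiro — 3 players.

3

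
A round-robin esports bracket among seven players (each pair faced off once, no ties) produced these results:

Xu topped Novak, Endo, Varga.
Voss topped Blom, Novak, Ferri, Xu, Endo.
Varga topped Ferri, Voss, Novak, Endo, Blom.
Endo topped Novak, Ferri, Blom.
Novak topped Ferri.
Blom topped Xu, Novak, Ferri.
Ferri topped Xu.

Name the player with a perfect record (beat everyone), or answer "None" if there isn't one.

None

Highest win total is Voss with 5 (out of 6 possible).
Voss lost to Varga, so no player went undefeated.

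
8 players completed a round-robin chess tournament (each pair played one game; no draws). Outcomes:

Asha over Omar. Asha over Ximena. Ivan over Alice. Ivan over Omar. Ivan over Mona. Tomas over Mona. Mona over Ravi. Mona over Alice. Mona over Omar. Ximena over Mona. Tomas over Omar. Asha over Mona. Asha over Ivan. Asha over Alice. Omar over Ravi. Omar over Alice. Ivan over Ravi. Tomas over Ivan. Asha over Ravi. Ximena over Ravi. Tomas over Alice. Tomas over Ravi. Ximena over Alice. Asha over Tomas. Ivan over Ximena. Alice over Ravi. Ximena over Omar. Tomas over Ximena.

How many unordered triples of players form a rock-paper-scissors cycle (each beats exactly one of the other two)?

Win totals: Asha 7, Ivan 5, Omar 2, Ravi 0, Alice 1, Tomas 6, Mona 3, Ximena 4.
A player with w wins dominates both others in C(w,2) triples; summing gives 21 + 10 + 1 + 0 + 0 + 15 + 3 + 6 = 56 transitive triples.
Total triples C(8,3) = 56, so cyclic triples = 56 − 56 = 0.

0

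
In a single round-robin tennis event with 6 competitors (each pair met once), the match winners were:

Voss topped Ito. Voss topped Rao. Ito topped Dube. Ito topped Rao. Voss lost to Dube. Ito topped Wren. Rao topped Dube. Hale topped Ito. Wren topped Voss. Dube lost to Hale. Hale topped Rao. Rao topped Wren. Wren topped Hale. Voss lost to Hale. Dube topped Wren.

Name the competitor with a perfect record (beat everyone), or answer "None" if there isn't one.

Highest win total is Hale with 4 (out of 5 possible).
Hale lost to Wren, so no competitor went undefeated.

None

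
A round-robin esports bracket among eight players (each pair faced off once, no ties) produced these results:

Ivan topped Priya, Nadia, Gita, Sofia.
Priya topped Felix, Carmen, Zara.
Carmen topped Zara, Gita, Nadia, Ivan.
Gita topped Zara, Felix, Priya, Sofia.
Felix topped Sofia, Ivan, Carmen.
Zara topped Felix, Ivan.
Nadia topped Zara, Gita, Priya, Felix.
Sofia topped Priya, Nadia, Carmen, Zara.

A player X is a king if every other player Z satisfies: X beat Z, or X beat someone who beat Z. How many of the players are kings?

Nadia reaches everyone (king).
Carmen reaches everyone (king).
Sofia reaches everyone (king).
Zara reaches everyone (king).
Felix reaches everyone (king).
Gita reaches everyone (king).
Ivan reaches everyone (king).
Priya reaches everyone (king).
Kings: Nadia, Carmen, Sofia, Zara, Felix, Gita, Ivan, Priya — 8.

8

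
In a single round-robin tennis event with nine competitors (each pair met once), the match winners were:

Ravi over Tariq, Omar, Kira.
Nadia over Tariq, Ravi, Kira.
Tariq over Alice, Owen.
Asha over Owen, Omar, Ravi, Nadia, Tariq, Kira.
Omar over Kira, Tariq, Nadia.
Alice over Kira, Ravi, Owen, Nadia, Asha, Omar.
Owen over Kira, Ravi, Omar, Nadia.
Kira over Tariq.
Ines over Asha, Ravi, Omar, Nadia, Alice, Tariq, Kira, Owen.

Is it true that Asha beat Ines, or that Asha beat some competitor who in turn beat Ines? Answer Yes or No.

Asha did not beat Ines directly.
Asha beat Kira, Owen, Nadia, Omar, Ravi, Tariq, but each of them lost to Ines. No two-step path.

No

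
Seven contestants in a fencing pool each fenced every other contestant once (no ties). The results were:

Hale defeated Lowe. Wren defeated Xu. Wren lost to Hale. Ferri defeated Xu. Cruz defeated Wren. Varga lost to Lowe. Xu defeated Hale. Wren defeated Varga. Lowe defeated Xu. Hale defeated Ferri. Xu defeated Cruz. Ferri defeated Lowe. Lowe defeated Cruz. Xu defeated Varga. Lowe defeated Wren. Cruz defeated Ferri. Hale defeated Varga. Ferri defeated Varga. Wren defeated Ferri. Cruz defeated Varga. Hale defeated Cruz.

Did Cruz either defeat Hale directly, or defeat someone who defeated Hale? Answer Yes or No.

Cruz did not beat Hale directly.
Cruz beat Ferri, Wren, Varga, but each of them lost to Hale. No two-step path.

No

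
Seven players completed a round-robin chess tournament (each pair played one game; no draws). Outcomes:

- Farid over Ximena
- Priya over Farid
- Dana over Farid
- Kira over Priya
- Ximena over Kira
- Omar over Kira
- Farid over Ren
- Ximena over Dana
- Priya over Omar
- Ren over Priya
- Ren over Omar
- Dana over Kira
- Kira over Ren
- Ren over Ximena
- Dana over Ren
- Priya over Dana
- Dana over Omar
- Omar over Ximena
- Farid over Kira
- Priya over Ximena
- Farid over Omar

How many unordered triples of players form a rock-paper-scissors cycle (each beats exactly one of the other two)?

11

Win totals: Omar 2, Ren 3, Ximena 2, Kira 2, Dana 4, Farid 4, Priya 4.
A player with w wins dominates both others in C(w,2) triples; summing gives 1 + 3 + 1 + 1 + 6 + 6 + 6 = 24 transitive triples.
Total triples C(7,3) = 35, so cyclic triples = 35 − 24 = 11.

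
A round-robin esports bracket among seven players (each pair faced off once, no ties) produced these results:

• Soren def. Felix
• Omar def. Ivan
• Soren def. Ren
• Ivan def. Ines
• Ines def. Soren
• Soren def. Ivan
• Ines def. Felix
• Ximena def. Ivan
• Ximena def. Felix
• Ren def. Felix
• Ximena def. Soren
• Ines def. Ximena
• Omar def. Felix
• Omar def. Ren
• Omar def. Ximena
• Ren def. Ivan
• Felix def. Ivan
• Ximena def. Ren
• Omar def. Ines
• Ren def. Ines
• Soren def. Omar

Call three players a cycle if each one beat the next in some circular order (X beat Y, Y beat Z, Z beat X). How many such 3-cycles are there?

Win totals: Omar 5, Ivan 1, Ren 3, Ximena 4, Soren 4, Felix 1, Ines 3.
A player with w wins dominates both others in C(w,2) triples; summing gives 10 + 0 + 3 + 6 + 6 + 0 + 3 = 28 transitive triples.
Total triples C(7,3) = 35, so cyclic triples = 35 − 28 = 7.

7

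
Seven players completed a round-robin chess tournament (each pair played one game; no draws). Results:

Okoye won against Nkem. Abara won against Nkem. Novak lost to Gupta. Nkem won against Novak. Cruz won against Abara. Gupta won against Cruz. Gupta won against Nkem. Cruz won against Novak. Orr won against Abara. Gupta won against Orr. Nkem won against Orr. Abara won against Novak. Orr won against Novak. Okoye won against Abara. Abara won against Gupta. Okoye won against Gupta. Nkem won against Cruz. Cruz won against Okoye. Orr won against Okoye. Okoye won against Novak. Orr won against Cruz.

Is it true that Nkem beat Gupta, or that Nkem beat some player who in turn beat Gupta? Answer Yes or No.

No

Nkem did not beat Gupta directly.
Nkem beat Cruz, Novak, Orr, but each of them lost to Gupta. No two-step path.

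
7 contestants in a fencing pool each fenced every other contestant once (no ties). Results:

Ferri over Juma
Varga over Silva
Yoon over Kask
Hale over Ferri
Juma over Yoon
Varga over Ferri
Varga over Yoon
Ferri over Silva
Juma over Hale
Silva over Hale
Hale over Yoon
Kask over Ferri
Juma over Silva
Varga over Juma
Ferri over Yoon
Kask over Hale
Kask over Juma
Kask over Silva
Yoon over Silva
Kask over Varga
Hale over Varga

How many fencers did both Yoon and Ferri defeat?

1

Yoon beat: Silva, Kask.
Ferri beat: Juma, Silva, Yoon.
Both beat: Silva — 1.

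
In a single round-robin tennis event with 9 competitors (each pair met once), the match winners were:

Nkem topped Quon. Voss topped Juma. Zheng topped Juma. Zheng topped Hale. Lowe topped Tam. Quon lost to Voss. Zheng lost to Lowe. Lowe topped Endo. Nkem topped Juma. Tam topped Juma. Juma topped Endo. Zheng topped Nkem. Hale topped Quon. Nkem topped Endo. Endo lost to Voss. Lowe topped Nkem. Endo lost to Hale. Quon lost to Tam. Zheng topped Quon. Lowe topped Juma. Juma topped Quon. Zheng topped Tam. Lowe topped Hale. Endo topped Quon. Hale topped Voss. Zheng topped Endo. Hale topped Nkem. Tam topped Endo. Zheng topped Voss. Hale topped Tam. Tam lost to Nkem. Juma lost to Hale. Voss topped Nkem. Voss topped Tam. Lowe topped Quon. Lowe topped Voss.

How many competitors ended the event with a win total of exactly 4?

1

Win totals: Juma 2, Voss 5, Endo 1, Quon 0, Tam 3, Lowe 8, Hale 6, Zheng 7, Nkem 4.
Exactly 4: Nkem — 1 competitor.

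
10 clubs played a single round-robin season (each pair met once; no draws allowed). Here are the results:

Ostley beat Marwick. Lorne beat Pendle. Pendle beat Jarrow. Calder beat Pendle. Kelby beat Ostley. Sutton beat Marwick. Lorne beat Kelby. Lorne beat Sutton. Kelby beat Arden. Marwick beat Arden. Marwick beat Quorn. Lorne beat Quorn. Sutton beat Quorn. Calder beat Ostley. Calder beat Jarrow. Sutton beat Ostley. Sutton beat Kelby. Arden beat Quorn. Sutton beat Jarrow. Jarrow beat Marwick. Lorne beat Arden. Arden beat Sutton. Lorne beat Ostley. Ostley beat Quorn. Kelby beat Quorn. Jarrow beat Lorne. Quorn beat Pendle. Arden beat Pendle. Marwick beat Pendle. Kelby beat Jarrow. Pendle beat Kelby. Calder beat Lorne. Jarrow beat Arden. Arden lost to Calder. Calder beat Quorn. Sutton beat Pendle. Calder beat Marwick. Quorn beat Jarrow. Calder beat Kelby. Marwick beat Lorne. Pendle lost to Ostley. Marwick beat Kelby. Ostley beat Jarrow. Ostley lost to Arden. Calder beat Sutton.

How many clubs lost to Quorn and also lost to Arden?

1

Quorn beat: Jarrow, Pendle.
Arden beat: Sutton, Pendle, Quorn, Ostley.
Both beat: Pendle — 1.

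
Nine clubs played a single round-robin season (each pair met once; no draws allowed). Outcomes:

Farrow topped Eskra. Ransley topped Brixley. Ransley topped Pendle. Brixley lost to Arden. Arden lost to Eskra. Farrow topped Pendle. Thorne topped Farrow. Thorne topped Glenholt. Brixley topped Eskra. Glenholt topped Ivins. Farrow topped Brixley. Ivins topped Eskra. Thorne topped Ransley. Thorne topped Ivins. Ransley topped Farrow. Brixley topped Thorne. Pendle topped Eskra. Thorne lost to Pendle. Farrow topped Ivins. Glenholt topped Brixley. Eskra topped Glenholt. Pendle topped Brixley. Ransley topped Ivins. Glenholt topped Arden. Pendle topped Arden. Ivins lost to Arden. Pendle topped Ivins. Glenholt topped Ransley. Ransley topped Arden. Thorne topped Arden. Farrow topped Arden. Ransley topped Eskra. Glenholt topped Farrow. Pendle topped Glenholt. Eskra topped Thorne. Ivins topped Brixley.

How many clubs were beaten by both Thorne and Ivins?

Thorne beat: Glenholt, Arden, Farrow, Ransley, Ivins.
Ivins beat: Brixley, Eskra.
No one was beaten by both.

0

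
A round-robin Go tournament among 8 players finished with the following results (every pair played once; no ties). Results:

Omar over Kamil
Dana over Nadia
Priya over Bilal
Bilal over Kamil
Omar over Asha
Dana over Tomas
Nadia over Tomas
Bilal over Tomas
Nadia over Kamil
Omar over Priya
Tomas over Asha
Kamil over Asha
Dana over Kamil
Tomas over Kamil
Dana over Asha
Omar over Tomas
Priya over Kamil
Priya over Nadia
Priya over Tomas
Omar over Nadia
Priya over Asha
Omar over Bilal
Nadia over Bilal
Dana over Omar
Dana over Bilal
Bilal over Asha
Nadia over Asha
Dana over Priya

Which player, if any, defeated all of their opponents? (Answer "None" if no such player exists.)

Dana

Dana has 7 wins out of 7 opponents — a perfect record.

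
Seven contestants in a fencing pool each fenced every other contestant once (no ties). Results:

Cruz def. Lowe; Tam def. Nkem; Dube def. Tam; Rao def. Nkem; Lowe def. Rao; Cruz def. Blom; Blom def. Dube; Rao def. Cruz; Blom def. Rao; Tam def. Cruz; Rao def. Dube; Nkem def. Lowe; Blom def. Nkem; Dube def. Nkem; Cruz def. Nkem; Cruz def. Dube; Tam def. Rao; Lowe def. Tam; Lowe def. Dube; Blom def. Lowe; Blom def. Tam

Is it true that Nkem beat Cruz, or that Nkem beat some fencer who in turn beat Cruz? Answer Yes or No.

Nkem did not beat Cruz directly.
Nkem beat Lowe, but each of them lost to Cruz. No two-step path.

No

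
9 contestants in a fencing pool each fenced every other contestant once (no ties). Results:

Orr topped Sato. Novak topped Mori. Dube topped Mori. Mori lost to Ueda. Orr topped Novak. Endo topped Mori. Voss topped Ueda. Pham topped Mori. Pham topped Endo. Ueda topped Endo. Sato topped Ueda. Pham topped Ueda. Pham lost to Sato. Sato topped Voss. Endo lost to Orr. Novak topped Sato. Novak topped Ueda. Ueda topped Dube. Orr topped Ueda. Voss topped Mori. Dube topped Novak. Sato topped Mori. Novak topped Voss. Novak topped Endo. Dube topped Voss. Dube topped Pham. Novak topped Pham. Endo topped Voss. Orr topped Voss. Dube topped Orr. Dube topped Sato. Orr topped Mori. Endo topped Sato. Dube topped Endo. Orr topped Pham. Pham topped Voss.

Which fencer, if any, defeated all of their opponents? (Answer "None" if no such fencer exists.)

None

Highest win total is Orr with 7 (out of 8 possible).
Orr lost to Dube, so no fencer went undefeated.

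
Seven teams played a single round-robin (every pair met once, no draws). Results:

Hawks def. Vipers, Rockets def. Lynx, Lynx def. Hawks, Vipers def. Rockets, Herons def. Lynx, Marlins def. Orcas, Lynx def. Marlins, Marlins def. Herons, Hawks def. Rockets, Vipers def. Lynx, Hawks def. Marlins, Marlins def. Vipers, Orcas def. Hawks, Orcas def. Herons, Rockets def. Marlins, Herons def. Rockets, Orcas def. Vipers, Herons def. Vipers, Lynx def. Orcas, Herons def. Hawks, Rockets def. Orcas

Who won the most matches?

Herons

Win totals: Hawks 3, Herons 4, Rockets 3, Vipers 2, Marlins 3, Orcas 3, Lynx 3.
Herons leads with 4 wins (next highest: 3).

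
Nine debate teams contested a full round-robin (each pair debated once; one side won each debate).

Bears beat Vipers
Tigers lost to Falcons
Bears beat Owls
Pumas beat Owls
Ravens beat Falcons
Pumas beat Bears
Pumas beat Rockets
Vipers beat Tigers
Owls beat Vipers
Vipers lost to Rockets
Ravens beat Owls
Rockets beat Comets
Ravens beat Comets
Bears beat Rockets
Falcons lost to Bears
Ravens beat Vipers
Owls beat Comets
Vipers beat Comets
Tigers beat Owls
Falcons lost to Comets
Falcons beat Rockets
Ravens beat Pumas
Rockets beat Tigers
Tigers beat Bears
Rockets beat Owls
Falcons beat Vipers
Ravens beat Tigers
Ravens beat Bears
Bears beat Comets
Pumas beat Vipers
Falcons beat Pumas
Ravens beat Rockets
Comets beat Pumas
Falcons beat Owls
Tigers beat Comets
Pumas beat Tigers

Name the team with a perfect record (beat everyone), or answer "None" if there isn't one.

Ravens

Ravens has 8 wins out of 8 opponents — a perfect record.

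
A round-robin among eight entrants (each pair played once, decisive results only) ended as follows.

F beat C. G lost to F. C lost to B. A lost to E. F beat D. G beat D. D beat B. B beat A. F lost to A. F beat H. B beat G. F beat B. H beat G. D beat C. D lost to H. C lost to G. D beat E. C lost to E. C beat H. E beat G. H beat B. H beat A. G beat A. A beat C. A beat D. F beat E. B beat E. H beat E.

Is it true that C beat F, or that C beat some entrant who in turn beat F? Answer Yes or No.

No

C did not beat F directly.
C beat H, but each of them lost to F. No two-step path.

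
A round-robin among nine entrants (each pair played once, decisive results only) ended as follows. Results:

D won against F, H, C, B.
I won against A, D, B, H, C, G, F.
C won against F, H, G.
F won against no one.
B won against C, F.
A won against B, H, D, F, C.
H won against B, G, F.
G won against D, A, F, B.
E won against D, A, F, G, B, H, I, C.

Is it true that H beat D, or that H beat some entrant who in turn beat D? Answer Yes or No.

Yes

H did not beat D directly.
H beat B, F, G. Of those, G beat D.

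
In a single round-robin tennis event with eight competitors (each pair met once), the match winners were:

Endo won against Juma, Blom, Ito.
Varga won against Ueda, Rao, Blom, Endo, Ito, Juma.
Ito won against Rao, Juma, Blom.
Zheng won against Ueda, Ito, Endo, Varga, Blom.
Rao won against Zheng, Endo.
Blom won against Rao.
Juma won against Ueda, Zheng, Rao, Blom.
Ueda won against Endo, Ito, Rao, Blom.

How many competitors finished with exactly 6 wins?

1

Win totals: Endo 3, Ito 3, Juma 4, Varga 6, Zheng 5, Ueda 4, Rao 2, Blom 1.
Exactly 6: Varga — 1 competitor.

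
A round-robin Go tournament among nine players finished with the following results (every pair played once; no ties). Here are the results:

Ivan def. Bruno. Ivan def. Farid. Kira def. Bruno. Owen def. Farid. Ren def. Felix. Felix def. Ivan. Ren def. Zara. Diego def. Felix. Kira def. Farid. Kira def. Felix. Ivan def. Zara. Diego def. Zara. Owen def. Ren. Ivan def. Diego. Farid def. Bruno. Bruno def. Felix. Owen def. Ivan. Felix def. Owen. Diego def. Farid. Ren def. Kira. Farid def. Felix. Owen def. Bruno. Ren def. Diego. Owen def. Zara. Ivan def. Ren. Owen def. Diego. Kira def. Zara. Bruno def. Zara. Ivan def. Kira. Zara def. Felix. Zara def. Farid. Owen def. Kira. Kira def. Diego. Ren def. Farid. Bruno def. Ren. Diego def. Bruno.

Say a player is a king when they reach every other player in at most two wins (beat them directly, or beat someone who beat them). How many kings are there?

5

Kira reaches everyone (king).
Owen reaches everyone (king).
Felix reaches everyone (king).
Ren reaches everyone (king).
Zara cannot reach Kira, Ren, Diego in two steps.
Ivan cannot reach Owen in two steps.
Farid cannot reach Kira, Diego in two steps.
Diego cannot reach Kira in two steps.
Bruno reaches everyone (king).
Kings: Kira, Owen, Felix, Ren, Bruno — 5.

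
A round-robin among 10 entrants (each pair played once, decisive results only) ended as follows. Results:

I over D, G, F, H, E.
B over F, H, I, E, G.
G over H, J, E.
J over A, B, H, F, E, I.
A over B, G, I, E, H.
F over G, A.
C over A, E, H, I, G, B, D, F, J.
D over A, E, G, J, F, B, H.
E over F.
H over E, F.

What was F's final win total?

F's results: beat A, G; lost to B, C, D, E, H, I, J.
That is 2 wins.

2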